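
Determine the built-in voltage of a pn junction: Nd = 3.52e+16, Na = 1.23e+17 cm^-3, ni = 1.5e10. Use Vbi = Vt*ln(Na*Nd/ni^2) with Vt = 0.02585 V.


Step 1: Compute Na*Nd/ni^2 = 1.23e+17 * 3.52e+16 / (1.5e10)^2 = 1.9243e+13
Step 2: ln(1.9243e+13) = 30.5882
Step 3: Vbi = 0.02585 * 30.5882 = 0.791 V

0.791


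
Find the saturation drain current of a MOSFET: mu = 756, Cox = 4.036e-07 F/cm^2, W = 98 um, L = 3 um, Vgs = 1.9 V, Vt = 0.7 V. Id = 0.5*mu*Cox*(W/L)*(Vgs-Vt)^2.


Step 1: Overdrive voltage Vov = Vgs - Vt = 1.9 - 0.7 = 1.2 V
Step 2: W/L = 98/3 = 32.6667
Step 3: Id = 0.5 * 756 * 4.036e-07 * 32.6667 * 1.2^2
Step 4: Id = 7.18e-03 A

7.18e-03


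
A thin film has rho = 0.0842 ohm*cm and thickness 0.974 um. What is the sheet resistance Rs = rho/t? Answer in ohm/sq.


Step 1: Convert thickness to cm: t = 0.974 um = 9.7400e-05 cm
Step 2: Rs = rho / t = 0.0842 / 9.7400e-05
Step 3: Rs = 864.5 ohm/sq

864.5


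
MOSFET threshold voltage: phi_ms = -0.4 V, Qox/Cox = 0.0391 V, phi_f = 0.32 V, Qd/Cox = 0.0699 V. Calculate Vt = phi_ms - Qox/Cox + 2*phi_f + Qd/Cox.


Step 1: Vt = phi_ms - Qox/Cox + 2*phi_f + Qd/Cox
Step 2: Vt = -0.4 - 0.0391 + 2*0.32 + 0.0699
Step 3: Vt = -0.4 - 0.0391 + 0.64 + 0.0699
Step 4: Vt = 0.2708 V

0.2708


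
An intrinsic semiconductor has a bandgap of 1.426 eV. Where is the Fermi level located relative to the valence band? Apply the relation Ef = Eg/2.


Step 1: For an intrinsic semiconductor, the Fermi level sits at midgap.
Step 2: Ef = Eg / 2 = 1.426 / 2 = 0.713 eV

0.713


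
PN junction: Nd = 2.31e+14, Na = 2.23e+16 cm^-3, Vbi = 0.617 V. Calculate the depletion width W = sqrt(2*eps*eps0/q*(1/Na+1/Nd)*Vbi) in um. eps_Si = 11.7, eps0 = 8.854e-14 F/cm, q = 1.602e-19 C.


Step 1: 1/Na + 1/Nd = 1/2.23e+16 + 1/2.31e+14 = 4.37385e-15
Step 2: 2*eps*eps0/q = 2*11.7*8.854e-14/1.602e-19 = 1.293281e+07
Step 3: W^2 = 1.293281e+07 * 4.37385e-15 * 0.617 = 3.49013e-08
Step 4: W = sqrt(3.49013e-08) = 1.868e-04 cm = 1.868 um

1.868


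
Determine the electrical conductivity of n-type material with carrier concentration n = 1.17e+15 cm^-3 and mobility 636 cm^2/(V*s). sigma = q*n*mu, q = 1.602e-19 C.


Step 1: sigma = q * n * mu
Step 2: sigma = 1.602e-19 * 1.17e+15 * 636
Step 3: sigma = 1.192e-01 S/cm

1.192e-01


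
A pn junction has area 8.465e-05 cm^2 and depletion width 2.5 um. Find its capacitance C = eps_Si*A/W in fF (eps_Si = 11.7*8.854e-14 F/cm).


Step 1: eps_Si = 11.7 * 8.854e-14 = 1.035918e-12 F/cm
Step 2: W in cm = 2.5 * 1e-4 = 2.50e-04 cm
Step 3: C = 1.035918e-12 * 8.465e-05 / 2.50e-04 = 3.507618e-13 F
Step 4: C = 350.76 fF

350.76


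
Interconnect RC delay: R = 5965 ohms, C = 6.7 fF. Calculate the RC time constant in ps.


Step 1: tau = R * C
Step 2: tau = 5965 * 6.7 fF = 5965 * 6.7e-15 F
Step 3: tau = 3.99655e-11 s = 39.9655 ps

39.9655


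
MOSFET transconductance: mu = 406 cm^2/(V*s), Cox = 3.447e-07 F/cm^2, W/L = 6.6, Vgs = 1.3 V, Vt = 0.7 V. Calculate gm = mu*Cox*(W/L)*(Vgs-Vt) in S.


Step 1: Vov = Vgs - Vt = 1.3 - 0.7 = 0.6 V
Step 2: gm = mu * Cox * (W/L) * Vov
Step 3: gm = 406 * 3.447e-07 * 6.6 * 0.6 = 5.54e-04 S

5.54e-04


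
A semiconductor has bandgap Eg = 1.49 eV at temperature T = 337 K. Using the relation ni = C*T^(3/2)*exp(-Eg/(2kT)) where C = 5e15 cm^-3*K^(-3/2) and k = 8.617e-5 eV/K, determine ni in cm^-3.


Step 1: Compute kT = 8.617e-5 * 337 = 0.02903929 eV
Step 2: Exponent = -Eg/(2kT) = -1.49/(2*0.02903929) = -25.65490
Step 3: T^(3/2) = 337^1.5 = 6186.50
Step 4: ni = 5e15 * 6186.50 * exp(-25.65490) = 2.23e+08 cm^-3

2.23e+08


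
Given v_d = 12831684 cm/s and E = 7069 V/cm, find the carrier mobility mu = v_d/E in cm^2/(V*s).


Step 1: mu = v_d / E
Step 2: mu = 12831684 / 7069
Step 3: mu = 1815.2 cm^2/(V*s)

1815.2


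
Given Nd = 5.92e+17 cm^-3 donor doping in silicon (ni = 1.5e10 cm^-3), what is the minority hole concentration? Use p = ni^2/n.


Step 1: Since Nd >> ni, n ≈ Nd = 5.92e+17 cm^-3
Step 2: p = ni^2 / n = (1.5e10)^2 / 5.92e+17
Step 3: p = 2.25e20 / 5.92e+17 = 3.80e+02 cm^-3

3.80e+02


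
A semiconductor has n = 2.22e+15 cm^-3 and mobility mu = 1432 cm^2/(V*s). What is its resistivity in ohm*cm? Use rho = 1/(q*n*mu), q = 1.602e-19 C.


Step 1: sigma = q * n * mu = 1.602e-19 * 2.22e+15 * 1432 = 5.09282e-01 S/cm
Step 2: rho = 1 / sigma = 1 / 5.09282e-01 = 1.964 ohm*cm

1.964


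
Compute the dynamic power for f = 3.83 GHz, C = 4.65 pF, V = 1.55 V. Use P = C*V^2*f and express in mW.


Step 1: V^2 = 1.55^2 = 2.4025 V^2
Step 2: P = C*V^2*f = 4.65e-12 F * 2.4025 * 3.83e9 Hz
Step 3: P = 4.278732375e-02 W
Step 4: P = 42.787 mW

42.787


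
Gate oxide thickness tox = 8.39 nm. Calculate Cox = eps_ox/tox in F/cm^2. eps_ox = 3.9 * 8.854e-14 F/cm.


Step 1: eps_ox = 3.9 * 8.854e-14 = 3.45306e-13 F/cm
Step 2: tox in cm = 8.39 nm * 1e-7 = 8.3900e-07 cm
Step 3: Cox = 3.45306e-13 / 8.3900e-07 = 4.12e-07 F/cm^2

4.12e-07


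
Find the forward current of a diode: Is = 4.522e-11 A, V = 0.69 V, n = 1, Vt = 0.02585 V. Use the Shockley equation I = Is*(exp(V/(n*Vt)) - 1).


Step 1: V/(n*Vt) = 0.69/(1*0.02585) = 26.6925
Step 2: exp(26.6925) = 3.9121e+11
Step 3: I = 4.522e-11 * (3.9121e+11 - 1) = 1.77e+01 A

1.77e+01


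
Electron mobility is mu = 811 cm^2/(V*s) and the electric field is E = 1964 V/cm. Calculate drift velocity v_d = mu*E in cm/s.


Step 1: v_d = mu * E
Step 2: v_d = 811 * 1964 = 1592804
Step 3: v_d = 1.59e+06 cm/s

1.59e+06


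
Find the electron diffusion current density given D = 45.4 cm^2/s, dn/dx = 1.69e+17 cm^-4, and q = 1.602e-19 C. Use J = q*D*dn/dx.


Step 1: J = q * D * (dn/dx)
Step 2: J = 1.602e-19 * 45.4 * 1.69e+17
Step 3: J = 1.23e+00 A/cm^2

1.23e+00


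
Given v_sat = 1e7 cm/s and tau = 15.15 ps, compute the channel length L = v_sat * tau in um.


Step 1: tau in seconds = 15.15 ps * 1e-12 = 1.5150e-11 s
Step 2: L = v_sat * tau = 1e7 * 1.5150e-11 = 1.5150e-04 cm
Step 3: L in um = 1.5150e-04 * 1e4 = 1.515 um

1.515


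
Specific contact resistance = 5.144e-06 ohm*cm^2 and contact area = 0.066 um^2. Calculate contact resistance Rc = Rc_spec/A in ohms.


Step 1: Convert area to cm^2: 0.066 um^2 = 6.6000e-10 cm^2
Step 2: Rc = Rc_spec / A = 5.144e-06 / 6.6000e-10
Step 3: Rc = 7.79e+03 ohms

7.79e+03


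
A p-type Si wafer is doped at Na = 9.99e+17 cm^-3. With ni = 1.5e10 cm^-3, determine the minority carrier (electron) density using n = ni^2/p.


Step 1: Majority hole concentration p ≈ Na = 9.99e+17 cm^-3
Step 2: n = ni^2 / Na = (1.5e10)^2 / 9.99e+17
Step 3: n = 2.25e+02 cm^-3

2.25e+02


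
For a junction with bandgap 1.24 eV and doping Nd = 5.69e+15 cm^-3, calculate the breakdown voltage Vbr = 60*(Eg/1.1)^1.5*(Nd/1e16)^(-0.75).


Step 1: Eg/1.1 = 1.24/1.1 = 1.127273
Step 2: (Eg/1.1)^1.5 = 1.127273^1.5 = 1.196861
Step 3: (Nd/1e16)^(-0.75) = (0.569)^(-0.75) = 1.526391
Step 4: Vbr = 60 * 1.196861 * 1.526391 = 109.6 V

109.6


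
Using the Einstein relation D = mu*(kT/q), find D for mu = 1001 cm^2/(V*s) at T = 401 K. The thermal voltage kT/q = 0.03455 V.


Step 1: D = mu * (kT/q)
Step 2: D = 1001 * 0.03455
Step 3: D = 34.58 cm^2/s

34.58


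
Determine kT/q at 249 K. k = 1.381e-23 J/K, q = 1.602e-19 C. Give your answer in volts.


Step 1: kT = 1.381e-23 * 249 = 3.43869e-21 J
Step 2: Vt = kT/q = 3.43869e-21 / 1.602e-19
Step 3: Vt = 0.02146 V

0.02146


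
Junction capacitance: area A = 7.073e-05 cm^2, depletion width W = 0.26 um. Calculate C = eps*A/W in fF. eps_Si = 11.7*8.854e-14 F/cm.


Step 1: eps_Si = 11.7 * 8.854e-14 = 1.035918e-12 F/cm
Step 2: W in cm = 0.26 * 1e-4 = 2.60e-05 cm
Step 3: C = 1.035918e-12 * 7.073e-05 / 2.60e-05 = 2.818095e-12 F
Step 4: C = 2818.1 fF

2818.1


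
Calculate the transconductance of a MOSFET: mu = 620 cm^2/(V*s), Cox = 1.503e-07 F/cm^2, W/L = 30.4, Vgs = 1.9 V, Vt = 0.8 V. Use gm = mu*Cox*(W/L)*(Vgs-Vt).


Step 1: Vov = Vgs - Vt = 1.9 - 0.8 = 1.1 V
Step 2: gm = mu * Cox * (W/L) * Vov
Step 3: gm = 620 * 1.503e-07 * 30.4 * 1.1 = 3.12e-03 S

3.12e-03


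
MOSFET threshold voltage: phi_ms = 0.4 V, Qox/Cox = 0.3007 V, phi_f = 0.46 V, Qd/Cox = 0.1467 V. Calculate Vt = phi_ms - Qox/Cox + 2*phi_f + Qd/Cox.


Step 1: Vt = phi_ms - Qox/Cox + 2*phi_f + Qd/Cox
Step 2: Vt = 0.4 - 0.3007 + 2*0.46 + 0.1467
Step 3: Vt = 0.4 - 0.3007 + 0.92 + 0.1467
Step 4: Vt = 1.166 V

1.166


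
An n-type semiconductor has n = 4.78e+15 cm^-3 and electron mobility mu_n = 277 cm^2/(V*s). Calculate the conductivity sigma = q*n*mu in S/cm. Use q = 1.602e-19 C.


Step 1: sigma = q * n * mu
Step 2: sigma = 1.602e-19 * 4.78e+15 * 277
Step 3: sigma = 2.121e-01 S/cm

2.121e-01


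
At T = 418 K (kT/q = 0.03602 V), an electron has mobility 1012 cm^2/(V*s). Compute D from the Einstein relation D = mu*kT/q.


Step 1: D = mu * (kT/q)
Step 2: D = 1012 * 0.03602
Step 3: D = 36.45 cm^2/s

36.45


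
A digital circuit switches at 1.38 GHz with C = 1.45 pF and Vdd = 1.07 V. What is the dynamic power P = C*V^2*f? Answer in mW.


Step 1: V^2 = 1.07^2 = 1.1449 V^2
Step 2: P = C*V^2*f = 1.45e-12 F * 1.1449 * 1.38e9 Hz
Step 3: P = 2.2909449e-03 W
Step 4: P = 2.291 mW

2.291


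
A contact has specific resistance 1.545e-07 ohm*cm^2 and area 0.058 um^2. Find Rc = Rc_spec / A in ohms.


Step 1: Convert area to cm^2: 0.058 um^2 = 5.8000e-10 cm^2
Step 2: Rc = Rc_spec / A = 1.545e-07 / 5.8000e-10
Step 3: Rc = 2.66e+02 ohms

2.66e+02


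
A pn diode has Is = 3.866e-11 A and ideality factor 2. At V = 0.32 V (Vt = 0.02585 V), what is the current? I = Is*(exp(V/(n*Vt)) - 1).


Step 1: V/(n*Vt) = 0.32/(2*0.02585) = 6.1896
Step 2: exp(6.1896) = 4.8765e+02
Step 3: I = 3.866e-11 * (4.8765e+02 - 1) = 1.88e-08 A

1.88e-08


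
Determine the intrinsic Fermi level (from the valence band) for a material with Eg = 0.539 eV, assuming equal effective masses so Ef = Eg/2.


Step 1: For an intrinsic semiconductor, the Fermi level sits at midgap.
Step 2: Ef = Eg / 2 = 0.539 / 2 = 0.2695 eV

0.2695


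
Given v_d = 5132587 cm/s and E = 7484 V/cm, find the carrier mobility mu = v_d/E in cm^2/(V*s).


Step 1: mu = v_d / E
Step 2: mu = 5132587 / 7484
Step 3: mu = 685.81 cm^2/(V*s)

685.81


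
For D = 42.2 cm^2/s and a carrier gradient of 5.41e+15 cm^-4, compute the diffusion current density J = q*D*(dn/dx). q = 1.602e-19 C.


Step 1: J = q * D * (dn/dx)
Step 2: J = 1.602e-19 * 42.2 * 5.41e+15
Step 3: J = 3.66e-02 A/cm^2

3.66e-02


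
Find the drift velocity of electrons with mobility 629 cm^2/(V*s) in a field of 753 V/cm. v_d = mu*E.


Step 1: v_d = mu * E
Step 2: v_d = 629 * 753 = 473637
Step 3: v_d = 4.74e+05 cm/s

4.74e+05


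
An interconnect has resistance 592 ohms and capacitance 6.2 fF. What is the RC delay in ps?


Step 1: tau = R * C
Step 2: tau = 592 * 6.2 fF = 592 * 6.2e-15 F
Step 3: tau = 3.6704e-12 s = 3.6704 ps

3.6704


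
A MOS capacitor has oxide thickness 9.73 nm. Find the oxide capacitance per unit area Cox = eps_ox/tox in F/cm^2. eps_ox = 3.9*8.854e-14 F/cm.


Step 1: eps_ox = 3.9 * 8.854e-14 = 3.45306e-13 F/cm
Step 2: tox in cm = 9.73 nm * 1e-7 = 9.7300e-07 cm
Step 3: Cox = 3.45306e-13 / 9.7300e-07 = 3.55e-07 F/cm^2

3.55e-07


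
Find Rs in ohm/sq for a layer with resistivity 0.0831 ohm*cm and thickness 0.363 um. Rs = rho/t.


Step 1: Convert thickness to cm: t = 0.363 um = 3.6300e-05 cm
Step 2: Rs = rho / t = 0.0831 / 3.6300e-05
Step 3: Rs = 2289.3 ohm/sq

2289.3


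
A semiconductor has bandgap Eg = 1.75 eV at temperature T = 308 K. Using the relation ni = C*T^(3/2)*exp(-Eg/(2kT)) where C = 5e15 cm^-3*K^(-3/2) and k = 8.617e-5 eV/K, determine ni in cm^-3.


Step 1: Compute kT = 8.617e-5 * 308 = 0.02654036 eV
Step 2: Exponent = -Eg/(2kT) = -1.75/(2*0.02654036) = -32.96866
Step 3: T^(3/2) = 308^1.5 = 5405.38
Step 4: ni = 5e15 * 5405.38 * exp(-32.96866) = 1.30e+05 cm^-3

1.30e+05


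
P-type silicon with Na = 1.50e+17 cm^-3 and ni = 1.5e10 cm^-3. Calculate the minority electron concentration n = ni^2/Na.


Step 1: Majority hole concentration p ≈ Na = 1.50e+17 cm^-3
Step 2: n = ni^2 / Na = (1.5e10)^2 / 1.50e+17
Step 3: n = 1.50e+03 cm^-3

1.50e+03


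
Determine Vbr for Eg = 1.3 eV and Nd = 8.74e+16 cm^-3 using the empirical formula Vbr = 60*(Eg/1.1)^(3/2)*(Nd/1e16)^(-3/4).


Step 1: Eg/1.1 = 1.3/1.1 = 1.181818
Step 2: (Eg/1.1)^1.5 = 1.181818^1.5 = 1.284772
Step 3: (Nd/1e16)^(-0.75) = (8.74)^(-0.75) = 0.196728
Step 4: Vbr = 60 * 1.284772 * 0.196728 = 15.2 V

15.2


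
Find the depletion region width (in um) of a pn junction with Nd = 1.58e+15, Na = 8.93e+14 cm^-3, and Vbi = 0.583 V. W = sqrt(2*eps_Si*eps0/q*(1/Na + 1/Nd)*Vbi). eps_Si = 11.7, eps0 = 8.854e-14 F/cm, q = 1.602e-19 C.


Step 1: 1/Na + 1/Nd = 1/8.93e+14 + 1/1.58e+15 = 1.75273e-15
Step 2: 2*eps*eps0/q = 2*11.7*8.854e-14/1.602e-19 = 1.293281e+07
Step 3: W^2 = 1.293281e+07 * 1.75273e-15 * 0.583 = 1.32153e-08
Step 4: W = sqrt(1.32153e-08) = 1.150e-04 cm = 1.15 um

1.15


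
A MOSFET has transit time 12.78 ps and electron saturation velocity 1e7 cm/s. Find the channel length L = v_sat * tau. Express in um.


Step 1: tau in seconds = 12.78 ps * 1e-12 = 1.2780e-11 s
Step 2: L = v_sat * tau = 1e7 * 1.2780e-11 = 1.2780e-04 cm
Step 3: L in um = 1.2780e-04 * 1e4 = 1.278 um

1.278


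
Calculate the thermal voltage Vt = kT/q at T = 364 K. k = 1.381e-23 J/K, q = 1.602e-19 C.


Step 1: kT = 1.381e-23 * 364 = 5.02684e-21 J
Step 2: Vt = kT/q = 5.02684e-21 / 1.602e-19
Step 3: Vt = 0.03138 V

0.03138


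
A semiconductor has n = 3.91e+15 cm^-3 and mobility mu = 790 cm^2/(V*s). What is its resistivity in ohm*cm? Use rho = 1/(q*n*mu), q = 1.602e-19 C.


Step 1: sigma = q * n * mu = 1.602e-19 * 3.91e+15 * 790 = 4.94842e-01 S/cm
Step 2: rho = 1 / sigma = 1 / 4.94842e-01 = 2.021 ohm*cm

2.021


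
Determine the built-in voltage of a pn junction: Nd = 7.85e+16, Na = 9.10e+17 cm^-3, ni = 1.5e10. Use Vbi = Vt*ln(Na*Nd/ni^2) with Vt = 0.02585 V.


Step 1: Compute Na*Nd/ni^2 = 9.10e+17 * 7.85e+16 / (1.5e10)^2 = 3.1749e+14
Step 2: ln(3.1749e+14) = 33.3915
Step 3: Vbi = 0.02585 * 33.3915 = 0.863 V

0.863


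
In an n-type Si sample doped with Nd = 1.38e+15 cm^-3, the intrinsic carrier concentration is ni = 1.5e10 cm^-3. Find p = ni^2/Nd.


Step 1: Since Nd >> ni, n ≈ Nd = 1.38e+15 cm^-3
Step 2: p = ni^2 / n = (1.5e10)^2 / 1.38e+15
Step 3: p = 2.25e20 / 1.38e+15 = 1.63e+05 cm^-3

1.63e+05


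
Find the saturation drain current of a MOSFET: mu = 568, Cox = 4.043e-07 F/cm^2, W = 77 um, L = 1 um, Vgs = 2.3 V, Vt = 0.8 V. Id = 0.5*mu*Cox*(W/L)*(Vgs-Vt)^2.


Step 1: Overdrive voltage Vov = Vgs - Vt = 2.3 - 0.8 = 1.5 V
Step 2: W/L = 77/1 = 77
Step 3: Id = 0.5 * 568 * 4.043e-07 * 77 * 1.5^2
Step 4: Id = 1.99e-02 A

1.99e-02


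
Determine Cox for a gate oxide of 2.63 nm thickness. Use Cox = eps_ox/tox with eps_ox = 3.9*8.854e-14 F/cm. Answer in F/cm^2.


Step 1: eps_ox = 3.9 * 8.854e-14 = 3.45306e-13 F/cm
Step 2: tox in cm = 2.63 nm * 1e-7 = 2.6300e-07 cm
Step 3: Cox = 3.45306e-13 / 2.6300e-07 = 1.31e-06 F/cm^2

1.31e-06


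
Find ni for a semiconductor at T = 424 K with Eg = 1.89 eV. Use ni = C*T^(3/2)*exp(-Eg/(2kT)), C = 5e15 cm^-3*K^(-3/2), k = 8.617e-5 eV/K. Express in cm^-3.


Step 1: Compute kT = 8.617e-5 * 424 = 0.03653608 eV
Step 2: Exponent = -Eg/(2kT) = -1.89/(2*0.03653608) = -25.86484
Step 3: T^(3/2) = 424^1.5 = 8730.69
Step 4: ni = 5e15 * 8730.69 * exp(-25.86484) = 2.55e+08 cm^-3

2.55e+08


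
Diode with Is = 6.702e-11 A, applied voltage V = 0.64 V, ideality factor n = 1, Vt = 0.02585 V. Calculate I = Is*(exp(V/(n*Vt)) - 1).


Step 1: V/(n*Vt) = 0.64/(1*0.02585) = 24.7582
Step 2: exp(24.7582) = 5.6539e+10
Step 3: I = 6.702e-11 * (5.6539e+10 - 1) = 3.79e+00 A

3.79e+00


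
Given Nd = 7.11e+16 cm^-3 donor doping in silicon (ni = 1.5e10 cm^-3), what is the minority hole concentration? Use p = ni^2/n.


Step 1: Since Nd >> ni, n ≈ Nd = 7.11e+16 cm^-3
Step 2: p = ni^2 / n = (1.5e10)^2 / 7.11e+16
Step 3: p = 2.25e20 / 7.11e+16 = 3.16e+03 cm^-3

3.16e+03


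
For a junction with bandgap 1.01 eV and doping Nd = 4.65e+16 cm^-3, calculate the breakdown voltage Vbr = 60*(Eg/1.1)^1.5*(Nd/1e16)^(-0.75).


Step 1: Eg/1.1 = 1.01/1.1 = 0.918182
Step 2: (Eg/1.1)^1.5 = 0.918182^1.5 = 0.879819
Step 3: (Nd/1e16)^(-0.75) = (4.65)^(-0.75) = 0.315799
Step 4: Vbr = 60 * 0.879819 * 0.315799 = 16.7 V

16.7


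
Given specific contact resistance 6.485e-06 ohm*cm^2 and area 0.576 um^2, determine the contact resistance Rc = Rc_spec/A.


Step 1: Convert area to cm^2: 0.576 um^2 = 5.7600e-09 cm^2
Step 2: Rc = Rc_spec / A = 6.485e-06 / 5.7600e-09
Step 3: Rc = 1.13e+03 ohms

1.13e+03


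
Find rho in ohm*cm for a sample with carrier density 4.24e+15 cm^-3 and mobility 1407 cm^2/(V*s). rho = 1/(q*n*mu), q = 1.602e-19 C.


Step 1: sigma = q * n * mu = 1.602e-19 * 4.24e+15 * 1407 = 9.55702e-01 S/cm
Step 2: rho = 1 / sigma = 1 / 9.55702e-01 = 1.046 ohm*cm

1.046


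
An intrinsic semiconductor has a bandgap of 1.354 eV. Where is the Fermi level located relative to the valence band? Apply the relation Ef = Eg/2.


Step 1: For an intrinsic semiconductor, the Fermi level sits at midgap.
Step 2: Ef = Eg / 2 = 1.354 / 2 = 0.677 eV

0.677


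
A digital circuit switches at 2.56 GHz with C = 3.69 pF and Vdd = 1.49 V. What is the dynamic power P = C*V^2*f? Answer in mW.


Step 1: V^2 = 1.49^2 = 2.2201 V^2
Step 2: P = C*V^2*f = 3.69e-12 F * 2.2201 * 2.56e9 Hz
Step 3: P = 2.097195264e-02 W
Step 4: P = 20.972 mW

20.972


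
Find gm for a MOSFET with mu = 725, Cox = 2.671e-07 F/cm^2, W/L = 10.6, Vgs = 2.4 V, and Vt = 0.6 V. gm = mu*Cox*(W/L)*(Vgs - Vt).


Step 1: Vov = Vgs - Vt = 2.4 - 0.6 = 1.8 V
Step 2: gm = mu * Cox * (W/L) * Vov
Step 3: gm = 725 * 2.671e-07 * 10.6 * 1.8 = 3.69e-03 S

3.69e-03


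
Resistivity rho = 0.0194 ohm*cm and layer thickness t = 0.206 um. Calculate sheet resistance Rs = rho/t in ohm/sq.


Step 1: Convert thickness to cm: t = 0.206 um = 2.0600e-05 cm
Step 2: Rs = rho / t = 0.0194 / 2.0600e-05
Step 3: Rs = 941.7 ohm/sq

941.7


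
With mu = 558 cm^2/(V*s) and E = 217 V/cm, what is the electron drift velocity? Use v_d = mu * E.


Step 1: v_d = mu * E
Step 2: v_d = 558 * 217 = 121086
Step 3: v_d = 1.21e+05 cm/s

1.21e+05


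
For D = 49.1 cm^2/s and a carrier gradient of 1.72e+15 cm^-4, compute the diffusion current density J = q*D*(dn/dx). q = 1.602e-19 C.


Step 1: J = q * D * (dn/dx)
Step 2: J = 1.602e-19 * 49.1 * 1.72e+15
Step 3: J = 1.35e-02 A/cm^2

1.35e-02


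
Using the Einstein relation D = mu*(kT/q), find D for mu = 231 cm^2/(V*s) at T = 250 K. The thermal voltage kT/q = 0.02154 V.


Step 1: D = mu * (kT/q)
Step 2: D = 231 * 0.02154
Step 3: D = 4.98 cm^2/s

4.98


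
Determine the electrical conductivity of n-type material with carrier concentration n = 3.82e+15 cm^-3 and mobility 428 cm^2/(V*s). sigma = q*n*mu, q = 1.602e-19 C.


Step 1: sigma = q * n * mu
Step 2: sigma = 1.602e-19 * 3.82e+15 * 428
Step 3: sigma = 2.619e-01 S/cm

2.619e-01


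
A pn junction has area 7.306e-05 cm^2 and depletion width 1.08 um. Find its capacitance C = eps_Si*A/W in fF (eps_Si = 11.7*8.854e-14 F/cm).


Step 1: eps_Si = 11.7 * 8.854e-14 = 1.035918e-12 F/cm
Step 2: W in cm = 1.08 * 1e-4 = 1.08e-04 cm
Step 3: C = 1.035918e-12 * 7.306e-05 / 1.08e-04 = 7.007793e-13 F
Step 4: C = 700.78 fF

700.78


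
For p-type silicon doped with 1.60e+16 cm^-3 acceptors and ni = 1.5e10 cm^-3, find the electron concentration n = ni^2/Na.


Step 1: Majority hole concentration p ≈ Na = 1.60e+16 cm^-3
Step 2: n = ni^2 / Na = (1.5e10)^2 / 1.60e+16
Step 3: n = 1.41e+04 cm^-3

1.41e+04


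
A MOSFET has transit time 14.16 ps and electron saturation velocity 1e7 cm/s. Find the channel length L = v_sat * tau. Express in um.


Step 1: tau in seconds = 14.16 ps * 1e-12 = 1.4160e-11 s
Step 2: L = v_sat * tau = 1e7 * 1.4160e-11 = 1.4160e-04 cm
Step 3: L in um = 1.4160e-04 * 1e4 = 1.416 um

1.416


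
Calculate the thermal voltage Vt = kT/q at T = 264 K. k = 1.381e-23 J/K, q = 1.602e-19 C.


Step 1: kT = 1.381e-23 * 264 = 3.64584e-21 J
Step 2: Vt = kT/q = 3.64584e-21 / 1.602e-19
Step 3: Vt = 0.02276 V

0.02276


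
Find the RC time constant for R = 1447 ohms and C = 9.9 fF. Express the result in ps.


Step 1: tau = R * C
Step 2: tau = 1447 * 9.9 fF = 1447 * 9.9e-15 F
Step 3: tau = 1.43253e-11 s = 14.3253 ps

14.3253


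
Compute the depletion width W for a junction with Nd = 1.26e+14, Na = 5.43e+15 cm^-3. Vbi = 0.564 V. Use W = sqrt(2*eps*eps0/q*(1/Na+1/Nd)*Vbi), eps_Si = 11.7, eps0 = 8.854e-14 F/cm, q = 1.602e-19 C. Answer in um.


Step 1: 1/Na + 1/Nd = 1/5.43e+15 + 1/1.26e+14 = 8.12067e-15
Step 2: 2*eps*eps0/q = 2*11.7*8.854e-14/1.602e-19 = 1.293281e+07
Step 3: W^2 = 1.293281e+07 * 8.12067e-15 * 0.564 = 5.92330e-08
Step 4: W = sqrt(5.92330e-08) = 2.434e-04 cm = 2.434 um

2.434


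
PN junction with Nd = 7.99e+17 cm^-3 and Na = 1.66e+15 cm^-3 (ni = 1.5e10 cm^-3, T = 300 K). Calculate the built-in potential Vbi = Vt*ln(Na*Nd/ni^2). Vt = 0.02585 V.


Step 1: Compute Na*Nd/ni^2 = 1.66e+15 * 7.99e+17 / (1.5e10)^2 = 5.8948e+12
Step 2: ln(5.8948e+12) = 29.4051
Step 3: Vbi = 0.02585 * 29.4051 = 0.76 V

0.76


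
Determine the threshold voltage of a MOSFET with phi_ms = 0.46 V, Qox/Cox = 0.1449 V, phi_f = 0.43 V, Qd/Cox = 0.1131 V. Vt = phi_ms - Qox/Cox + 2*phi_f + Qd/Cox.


Step 1: Vt = phi_ms - Qox/Cox + 2*phi_f + Qd/Cox
Step 2: Vt = 0.46 - 0.1449 + 2*0.43 + 0.1131
Step 3: Vt = 0.46 - 0.1449 + 0.86 + 0.1131
Step 4: Vt = 1.2882 V

1.2882


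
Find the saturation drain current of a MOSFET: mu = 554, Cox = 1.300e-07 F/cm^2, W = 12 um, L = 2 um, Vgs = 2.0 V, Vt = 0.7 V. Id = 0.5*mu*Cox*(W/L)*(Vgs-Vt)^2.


Step 1: Overdrive voltage Vov = Vgs - Vt = 2.0 - 0.7 = 1.3 V
Step 2: W/L = 12/2 = 6
Step 3: Id = 0.5 * 554 * 1.300e-07 * 6 * 1.3^2
Step 4: Id = 3.65e-04 A

3.65e-04


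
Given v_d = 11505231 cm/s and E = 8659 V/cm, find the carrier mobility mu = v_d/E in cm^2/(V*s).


Step 1: mu = v_d / E
Step 2: mu = 11505231 / 8659
Step 3: mu = 1328.7 cm^2/(V*s)

1328.7


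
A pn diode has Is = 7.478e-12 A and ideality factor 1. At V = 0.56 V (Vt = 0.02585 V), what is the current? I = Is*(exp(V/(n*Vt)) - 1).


Step 1: V/(n*Vt) = 0.56/(1*0.02585) = 21.6634
Step 2: exp(21.6634) = 2.5603e+09
Step 3: I = 7.478e-12 * (2.5603e+09 - 1) = 1.91e-02 A

1.91e-02


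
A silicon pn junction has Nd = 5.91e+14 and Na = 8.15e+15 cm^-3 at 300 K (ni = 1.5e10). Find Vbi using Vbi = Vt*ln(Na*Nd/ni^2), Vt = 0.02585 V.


Step 1: Compute Na*Nd/ni^2 = 8.15e+15 * 5.91e+14 / (1.5e10)^2 = 2.1407e+10
Step 2: ln(2.1407e+10) = 23.7870
Step 3: Vbi = 0.02585 * 23.7870 = 0.615 V

0.615


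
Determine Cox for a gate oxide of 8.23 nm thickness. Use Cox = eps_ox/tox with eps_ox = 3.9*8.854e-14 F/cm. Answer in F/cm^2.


Step 1: eps_ox = 3.9 * 8.854e-14 = 3.45306e-13 F/cm
Step 2: tox in cm = 8.23 nm * 1e-7 = 8.2300e-07 cm
Step 3: Cox = 3.45306e-13 / 8.2300e-07 = 4.20e-07 F/cm^2

4.20e-07


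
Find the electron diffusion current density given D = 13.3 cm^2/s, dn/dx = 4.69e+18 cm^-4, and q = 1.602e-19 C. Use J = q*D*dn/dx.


Step 1: J = q * D * (dn/dx)
Step 2: J = 1.602e-19 * 13.3 * 4.69e+18
Step 3: J = 9.99e+00 A/cm^2

9.99e+00


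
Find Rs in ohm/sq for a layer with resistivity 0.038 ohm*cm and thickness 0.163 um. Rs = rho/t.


Step 1: Convert thickness to cm: t = 0.163 um = 1.6300e-05 cm
Step 2: Rs = rho / t = 0.038 / 1.6300e-05
Step 3: Rs = 2331.3 ohm/sq

2331.3


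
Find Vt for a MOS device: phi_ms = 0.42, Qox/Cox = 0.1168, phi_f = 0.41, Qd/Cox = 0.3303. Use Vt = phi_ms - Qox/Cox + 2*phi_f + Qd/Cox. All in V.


Step 1: Vt = phi_ms - Qox/Cox + 2*phi_f + Qd/Cox
Step 2: Vt = 0.42 - 0.1168 + 2*0.41 + 0.3303
Step 3: Vt = 0.42 - 0.1168 + 0.82 + 0.3303
Step 4: Vt = 1.4535 V

1.4535


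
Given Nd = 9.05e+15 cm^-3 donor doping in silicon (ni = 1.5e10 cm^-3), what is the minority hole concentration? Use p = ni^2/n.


Step 1: Since Nd >> ni, n ≈ Nd = 9.05e+15 cm^-3
Step 2: p = ni^2 / n = (1.5e10)^2 / 9.05e+15
Step 3: p = 2.25e20 / 9.05e+15 = 2.49e+04 cm^-3

2.49e+04


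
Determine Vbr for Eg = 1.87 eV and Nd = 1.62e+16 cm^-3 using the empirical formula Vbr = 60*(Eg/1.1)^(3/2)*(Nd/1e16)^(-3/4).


Step 1: Eg/1.1 = 1.87/1.1 = 1.700000
Step 2: (Eg/1.1)^1.5 = 1.700000^1.5 = 2.216529
Step 3: (Nd/1e16)^(-0.75) = (1.62)^(-0.75) = 0.696408
Step 4: Vbr = 60 * 2.216529 * 0.696408 = 92.6 V

92.6


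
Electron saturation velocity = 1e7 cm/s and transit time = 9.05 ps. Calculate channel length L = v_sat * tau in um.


Step 1: tau in seconds = 9.05 ps * 1e-12 = 9.0500e-12 s
Step 2: L = v_sat * tau = 1e7 * 9.0500e-12 = 9.0500e-05 cm
Step 3: L in um = 9.0500e-05 * 1e4 = 0.905 um

0.905


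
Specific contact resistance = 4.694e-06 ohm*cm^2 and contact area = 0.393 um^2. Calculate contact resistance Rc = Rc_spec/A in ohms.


Step 1: Convert area to cm^2: 0.393 um^2 = 3.9300e-09 cm^2
Step 2: Rc = Rc_spec / A = 4.694e-06 / 3.9300e-09
Step 3: Rc = 1.19e+03 ohms

1.19e+03


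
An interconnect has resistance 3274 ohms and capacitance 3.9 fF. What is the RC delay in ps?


Step 1: tau = R * C
Step 2: tau = 3274 * 3.9 fF = 3274 * 3.9e-15 F
Step 3: tau = 1.27686e-11 s = 12.7686 ps

12.7686


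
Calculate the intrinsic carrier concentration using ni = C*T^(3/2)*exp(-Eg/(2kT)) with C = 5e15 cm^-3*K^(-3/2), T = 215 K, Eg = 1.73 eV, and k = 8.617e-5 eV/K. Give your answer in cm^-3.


Step 1: Compute kT = 8.617e-5 * 215 = 0.01852655 eV
Step 2: Exponent = -Eg/(2kT) = -1.73/(2*0.01852655) = -46.68975
Step 3: T^(3/2) = 215^1.5 = 3152.52
Step 4: ni = 5e15 * 3152.52 * exp(-46.68975) = 8.33e-02 cm^-3

8.33e-02


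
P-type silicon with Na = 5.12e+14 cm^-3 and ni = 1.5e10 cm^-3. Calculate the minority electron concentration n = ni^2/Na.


Step 1: Majority hole concentration p ≈ Na = 5.12e+14 cm^-3
Step 2: n = ni^2 / Na = (1.5e10)^2 / 5.12e+14
Step 3: n = 4.39e+05 cm^-3

4.39e+05


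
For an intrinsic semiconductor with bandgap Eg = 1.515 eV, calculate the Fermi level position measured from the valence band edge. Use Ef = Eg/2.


Step 1: For an intrinsic semiconductor, the Fermi level sits at midgap.
Step 2: Ef = Eg / 2 = 1.515 / 2 = 0.7575 eV

0.7575


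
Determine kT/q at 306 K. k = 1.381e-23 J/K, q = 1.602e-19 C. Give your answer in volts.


Step 1: kT = 1.381e-23 * 306 = 4.22586e-21 J
Step 2: Vt = kT/q = 4.22586e-21 / 1.602e-19
Step 3: Vt = 0.02638 V

0.02638


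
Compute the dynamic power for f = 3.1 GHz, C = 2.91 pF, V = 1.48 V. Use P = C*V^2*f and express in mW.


Step 1: V^2 = 1.48^2 = 2.1904 V^2
Step 2: P = C*V^2*f = 2.91e-12 F * 2.1904 * 3.1e9 Hz
Step 3: P = 1.97595984e-02 W
Step 4: P = 19.76 mW

19.76


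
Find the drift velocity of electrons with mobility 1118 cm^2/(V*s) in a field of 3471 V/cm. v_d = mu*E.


Step 1: v_d = mu * E
Step 2: v_d = 1118 * 3471 = 3880578
Step 3: v_d = 3.88e+06 cm/s

3.88e+06


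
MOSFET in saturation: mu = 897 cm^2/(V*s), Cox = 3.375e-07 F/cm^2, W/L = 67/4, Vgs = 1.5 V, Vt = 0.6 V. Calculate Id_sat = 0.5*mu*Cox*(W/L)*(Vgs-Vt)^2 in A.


Step 1: Overdrive voltage Vov = Vgs - Vt = 1.5 - 0.6 = 0.9 V
Step 2: W/L = 67/4 = 16.75
Step 3: Id = 0.5 * 897 * 3.375e-07 * 16.75 * 0.9^2
Step 4: Id = 2.05e-03 A

2.05e-03


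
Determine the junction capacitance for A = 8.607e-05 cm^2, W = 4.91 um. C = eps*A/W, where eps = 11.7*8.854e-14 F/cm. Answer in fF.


Step 1: eps_Si = 11.7 * 8.854e-14 = 1.035918e-12 F/cm
Step 2: W in cm = 4.91 * 1e-4 = 4.91e-04 cm
Step 3: C = 1.035918e-12 * 8.607e-05 / 4.91e-04 = 1.815916e-13 F
Step 4: C = 181.59 fF

181.59


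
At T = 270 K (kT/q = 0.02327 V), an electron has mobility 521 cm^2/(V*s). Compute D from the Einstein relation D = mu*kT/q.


Step 1: D = mu * (kT/q)
Step 2: D = 521 * 0.02327
Step 3: D = 12.12 cm^2/s

12.12


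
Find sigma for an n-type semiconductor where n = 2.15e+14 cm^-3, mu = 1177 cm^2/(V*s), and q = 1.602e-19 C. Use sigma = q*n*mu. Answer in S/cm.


Step 1: sigma = q * n * mu
Step 2: sigma = 1.602e-19 * 2.15e+14 * 1177
Step 3: sigma = 4.054e-02 S/cm

4.054e-02


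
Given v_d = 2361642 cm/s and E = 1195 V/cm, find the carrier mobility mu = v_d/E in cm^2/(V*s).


Step 1: mu = v_d / E
Step 2: mu = 2361642 / 1195
Step 3: mu = 1976.27 cm^2/(V*s)

1976.27


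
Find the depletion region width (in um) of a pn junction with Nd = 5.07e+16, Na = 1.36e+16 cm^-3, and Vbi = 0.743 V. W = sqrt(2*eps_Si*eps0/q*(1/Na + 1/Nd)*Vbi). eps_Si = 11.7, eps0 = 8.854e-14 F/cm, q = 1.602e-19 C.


Step 1: 1/Na + 1/Nd = 1/1.36e+16 + 1/5.07e+16 = 9.32533e-17
Step 2: 2*eps*eps0/q = 2*11.7*8.854e-14/1.602e-19 = 1.293281e+07
Step 3: W^2 = 1.293281e+07 * 9.32533e-17 * 0.743 = 8.96078e-10
Step 4: W = sqrt(8.96078e-10) = 2.993e-05 cm = 0.2993 um

0.2993


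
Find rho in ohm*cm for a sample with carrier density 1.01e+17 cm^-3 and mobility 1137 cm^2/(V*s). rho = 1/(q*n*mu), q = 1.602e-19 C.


Step 1: sigma = q * n * mu = 1.602e-19 * 1.01e+17 * 1137 = 1.83969e+01 S/cm
Step 2: rho = 1 / sigma = 1 / 1.83969e+01 = 0.05436 ohm*cm

0.05436


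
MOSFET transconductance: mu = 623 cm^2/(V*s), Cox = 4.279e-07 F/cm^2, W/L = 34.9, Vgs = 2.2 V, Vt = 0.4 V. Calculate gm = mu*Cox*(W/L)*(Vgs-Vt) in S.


Step 1: Vov = Vgs - Vt = 2.2 - 0.4 = 1.8 V
Step 2: gm = mu * Cox * (W/L) * Vov
Step 3: gm = 623 * 4.279e-07 * 34.9 * 1.8 = 1.67e-02 S

1.67e-02


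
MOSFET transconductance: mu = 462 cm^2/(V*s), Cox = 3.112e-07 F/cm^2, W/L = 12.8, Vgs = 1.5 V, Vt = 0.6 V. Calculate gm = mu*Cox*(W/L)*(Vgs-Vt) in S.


Step 1: Vov = Vgs - Vt = 1.5 - 0.6 = 0.9 V
Step 2: gm = mu * Cox * (W/L) * Vov
Step 3: gm = 462 * 3.112e-07 * 12.8 * 0.9 = 1.66e-03 S

1.66e-03


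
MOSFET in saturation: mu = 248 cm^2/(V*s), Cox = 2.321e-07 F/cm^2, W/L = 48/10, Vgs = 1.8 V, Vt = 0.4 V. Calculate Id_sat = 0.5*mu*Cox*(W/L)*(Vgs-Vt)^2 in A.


Step 1: Overdrive voltage Vov = Vgs - Vt = 1.8 - 0.4 = 1.4 V
Step 2: W/L = 48/10 = 4.8
Step 3: Id = 0.5 * 248 * 2.321e-07 * 4.8 * 1.4^2
Step 4: Id = 2.71e-04 A

2.71e-04


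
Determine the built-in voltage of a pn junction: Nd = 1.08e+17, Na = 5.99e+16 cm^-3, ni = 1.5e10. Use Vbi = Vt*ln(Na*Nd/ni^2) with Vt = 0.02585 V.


Step 1: Compute Na*Nd/ni^2 = 5.99e+16 * 1.08e+17 / (1.5e10)^2 = 2.8752e+13
Step 2: ln(2.8752e+13) = 30.9897
Step 3: Vbi = 0.02585 * 30.9897 = 0.801 V

0.801


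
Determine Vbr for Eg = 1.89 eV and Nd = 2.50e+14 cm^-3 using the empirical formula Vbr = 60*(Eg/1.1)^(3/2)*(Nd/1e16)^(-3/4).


Step 1: Eg/1.1 = 1.89/1.1 = 1.718182
Step 2: (Eg/1.1)^1.5 = 1.718182^1.5 = 2.252183
Step 3: (Nd/1e16)^(-0.75) = (0.025)^(-0.75) = 15.905415
Step 4: Vbr = 60 * 2.252183 * 15.905415 = 2149.3 V

2149.3


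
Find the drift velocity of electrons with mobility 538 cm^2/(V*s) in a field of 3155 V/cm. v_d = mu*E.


Step 1: v_d = mu * E
Step 2: v_d = 538 * 3155 = 1697390
Step 3: v_d = 1.70e+06 cm/s

1.70e+06


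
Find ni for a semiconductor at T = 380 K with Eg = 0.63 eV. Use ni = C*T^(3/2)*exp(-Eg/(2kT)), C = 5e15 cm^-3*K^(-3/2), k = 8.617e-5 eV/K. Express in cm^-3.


Step 1: Compute kT = 8.617e-5 * 380 = 0.0327446 eV
Step 2: Exponent = -Eg/(2kT) = -0.63/(2*0.0327446) = -9.61991
Step 3: T^(3/2) = 380^1.5 = 7407.56
Step 4: ni = 5e15 * 7407.56 * exp(-9.61991) = 2.46e+15 cm^-3

2.46e+15


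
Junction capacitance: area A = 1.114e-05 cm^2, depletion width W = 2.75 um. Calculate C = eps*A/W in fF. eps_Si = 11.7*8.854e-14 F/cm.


Step 1: eps_Si = 11.7 * 8.854e-14 = 1.035918e-12 F/cm
Step 2: W in cm = 2.75 * 1e-4 = 2.75e-04 cm
Step 3: C = 1.035918e-12 * 1.114e-05 / 2.75e-04 = 4.196410e-14 F
Step 4: C = 41.96 fF

41.96


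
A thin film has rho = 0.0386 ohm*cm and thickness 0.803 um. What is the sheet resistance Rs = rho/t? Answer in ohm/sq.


Step 1: Convert thickness to cm: t = 0.803 um = 8.0300e-05 cm
Step 2: Rs = rho / t = 0.0386 / 8.0300e-05
Step 3: Rs = 480.7 ohm/sq

480.7


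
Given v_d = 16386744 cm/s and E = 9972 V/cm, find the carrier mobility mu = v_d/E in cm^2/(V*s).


Step 1: mu = v_d / E
Step 2: mu = 16386744 / 9972
Step 3: mu = 1643.28 cm^2/(V*s)

1643.28


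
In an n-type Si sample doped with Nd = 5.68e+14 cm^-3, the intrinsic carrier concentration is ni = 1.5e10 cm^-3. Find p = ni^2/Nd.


Step 1: Since Nd >> ni, n ≈ Nd = 5.68e+14 cm^-3
Step 2: p = ni^2 / n = (1.5e10)^2 / 5.68e+14
Step 3: p = 2.25e20 / 5.68e+14 = 3.96e+05 cm^-3

3.96e+05


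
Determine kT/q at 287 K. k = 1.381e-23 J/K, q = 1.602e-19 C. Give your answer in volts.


Step 1: kT = 1.381e-23 * 287 = 3.96347e-21 J
Step 2: Vt = kT/q = 3.96347e-21 / 1.602e-19
Step 3: Vt = 0.02474 V

0.02474


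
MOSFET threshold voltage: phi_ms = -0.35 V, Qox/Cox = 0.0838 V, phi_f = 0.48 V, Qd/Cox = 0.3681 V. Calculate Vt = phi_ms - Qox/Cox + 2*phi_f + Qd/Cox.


Step 1: Vt = phi_ms - Qox/Cox + 2*phi_f + Qd/Cox
Step 2: Vt = -0.35 - 0.0838 + 2*0.48 + 0.3681
Step 3: Vt = -0.35 - 0.0838 + 0.96 + 0.3681
Step 4: Vt = 0.8943 V

0.8943


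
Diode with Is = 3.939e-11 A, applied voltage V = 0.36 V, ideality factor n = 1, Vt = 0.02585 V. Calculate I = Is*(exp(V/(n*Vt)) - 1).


Step 1: V/(n*Vt) = 0.36/(1*0.02585) = 13.9265
Step 2: exp(13.9265) = 1.1174e+06
Step 3: I = 3.939e-11 * (1.1174e+06 - 1) = 4.40e-05 A

4.40e-05


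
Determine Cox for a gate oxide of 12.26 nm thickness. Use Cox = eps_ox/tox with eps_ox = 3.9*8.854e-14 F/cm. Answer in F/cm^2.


Step 1: eps_ox = 3.9 * 8.854e-14 = 3.45306e-13 F/cm
Step 2: tox in cm = 12.26 nm * 1e-7 = 1.2260e-06 cm
Step 3: Cox = 3.45306e-13 / 1.2260e-06 = 2.82e-07 F/cm^2

2.82e-07


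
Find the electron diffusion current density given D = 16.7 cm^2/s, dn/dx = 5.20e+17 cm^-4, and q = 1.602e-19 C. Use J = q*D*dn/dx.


Step 1: J = q * D * (dn/dx)
Step 2: J = 1.602e-19 * 16.7 * 5.20e+17
Step 3: J = 1.39e+00 A/cm^2

1.39e+00


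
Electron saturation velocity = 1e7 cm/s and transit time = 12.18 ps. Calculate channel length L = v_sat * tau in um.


Step 1: tau in seconds = 12.18 ps * 1e-12 = 1.2180e-11 s
Step 2: L = v_sat * tau = 1e7 * 1.2180e-11 = 1.2180e-04 cm
Step 3: L in um = 1.2180e-04 * 1e4 = 1.218 um

1.218


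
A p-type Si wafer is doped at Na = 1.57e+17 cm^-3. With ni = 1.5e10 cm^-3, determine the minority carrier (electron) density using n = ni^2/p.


Step 1: Majority hole concentration p ≈ Na = 1.57e+17 cm^-3
Step 2: n = ni^2 / Na = (1.5e10)^2 / 1.57e+17
Step 3: n = 1.43e+03 cm^-3

1.43e+03


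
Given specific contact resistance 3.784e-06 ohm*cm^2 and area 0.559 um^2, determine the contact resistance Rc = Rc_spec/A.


Step 1: Convert area to cm^2: 0.559 um^2 = 5.5900e-09 cm^2
Step 2: Rc = Rc_spec / A = 3.784e-06 / 5.5900e-09
Step 3: Rc = 6.77e+02 ohms

6.77e+02


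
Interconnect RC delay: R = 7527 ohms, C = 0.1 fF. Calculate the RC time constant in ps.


Step 1: tau = R * C
Step 2: tau = 7527 * 0.1 fF = 7527 * 1.0e-16 F
Step 3: tau = 7.527e-13 s = 0.7527 ps

0.7527


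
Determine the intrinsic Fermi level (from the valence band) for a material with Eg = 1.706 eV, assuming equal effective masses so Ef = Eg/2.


Step 1: For an intrinsic semiconductor, the Fermi level sits at midgap.
Step 2: Ef = Eg / 2 = 1.706 / 2 = 0.853 eV

0.853


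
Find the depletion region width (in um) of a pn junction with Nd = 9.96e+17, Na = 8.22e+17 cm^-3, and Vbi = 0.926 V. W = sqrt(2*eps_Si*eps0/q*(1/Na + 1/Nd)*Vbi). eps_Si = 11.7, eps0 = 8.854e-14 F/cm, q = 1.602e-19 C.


Step 1: 1/Na + 1/Nd = 1/8.22e+17 + 1/9.96e+17 = 2.22056e-18
Step 2: 2*eps*eps0/q = 2*11.7*8.854e-14/1.602e-19 = 1.293281e+07
Step 3: W^2 = 1.293281e+07 * 2.22056e-18 * 0.926 = 2.65929e-11
Step 4: W = sqrt(2.65929e-11) = 5.157e-06 cm = 0.05157 um

0.05157


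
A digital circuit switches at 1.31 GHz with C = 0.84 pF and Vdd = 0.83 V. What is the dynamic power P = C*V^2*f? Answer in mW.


Step 1: V^2 = 0.83^2 = 0.6889 V^2
Step 2: P = C*V^2*f = 0.84e-12 F * 0.6889 * 1.31e9 Hz
Step 3: P = 7.5806556e-04 W
Step 4: P = 0.758 mW

0.758


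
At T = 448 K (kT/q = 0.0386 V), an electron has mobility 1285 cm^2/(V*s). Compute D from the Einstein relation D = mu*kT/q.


Step 1: D = mu * (kT/q)
Step 2: D = 1285 * 0.0386
Step 3: D = 49.6 cm^2/s

49.6


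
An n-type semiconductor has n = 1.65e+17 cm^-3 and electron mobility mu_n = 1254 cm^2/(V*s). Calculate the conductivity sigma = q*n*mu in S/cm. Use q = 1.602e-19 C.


Step 1: sigma = q * n * mu
Step 2: sigma = 1.602e-19 * 1.65e+17 * 1254
Step 3: sigma = 3.315e+01 S/cm

3.315e+01


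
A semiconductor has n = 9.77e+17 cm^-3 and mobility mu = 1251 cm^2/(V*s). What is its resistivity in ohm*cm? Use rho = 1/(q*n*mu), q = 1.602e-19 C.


Step 1: sigma = q * n * mu = 1.602e-19 * 9.77e+17 * 1251 = 1.95801e+02 S/cm
Step 2: rho = 1 / sigma = 1 / 1.95801e+02 = 0.005107 ohm*cm

0.005107


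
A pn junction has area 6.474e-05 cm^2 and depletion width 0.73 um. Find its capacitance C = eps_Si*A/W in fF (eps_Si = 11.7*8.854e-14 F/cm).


Step 1: eps_Si = 11.7 * 8.854e-14 = 1.035918e-12 F/cm
Step 2: W in cm = 0.73 * 1e-4 = 7.30e-05 cm
Step 3: C = 1.035918e-12 * 6.474e-05 / 7.30e-05 = 9.187032e-13 F
Step 4: C = 918.7 fF

918.7


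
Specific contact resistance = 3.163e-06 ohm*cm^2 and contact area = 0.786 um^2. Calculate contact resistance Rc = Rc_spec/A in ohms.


Step 1: Convert area to cm^2: 0.786 um^2 = 7.8600e-09 cm^2
Step 2: Rc = Rc_spec / A = 3.163e-06 / 7.8600e-09
Step 3: Rc = 4.02e+02 ohms

4.02e+02


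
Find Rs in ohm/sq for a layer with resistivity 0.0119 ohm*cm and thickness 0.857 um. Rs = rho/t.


Step 1: Convert thickness to cm: t = 0.857 um = 8.5700e-05 cm
Step 2: Rs = rho / t = 0.0119 / 8.5700e-05
Step 3: Rs = 138.9 ohm/sq

138.9


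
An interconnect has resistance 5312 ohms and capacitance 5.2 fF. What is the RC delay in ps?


Step 1: tau = R * C
Step 2: tau = 5312 * 5.2 fF = 5312 * 5.2e-15 F
Step 3: tau = 2.76224e-11 s = 27.6224 ps

27.6224


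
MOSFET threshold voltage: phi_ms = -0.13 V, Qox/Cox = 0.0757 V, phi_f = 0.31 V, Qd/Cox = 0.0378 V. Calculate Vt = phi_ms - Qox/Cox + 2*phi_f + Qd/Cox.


Step 1: Vt = phi_ms - Qox/Cox + 2*phi_f + Qd/Cox
Step 2: Vt = -0.13 - 0.0757 + 2*0.31 + 0.0378
Step 3: Vt = -0.13 - 0.0757 + 0.62 + 0.0378
Step 4: Vt = 0.4521 V

0.4521


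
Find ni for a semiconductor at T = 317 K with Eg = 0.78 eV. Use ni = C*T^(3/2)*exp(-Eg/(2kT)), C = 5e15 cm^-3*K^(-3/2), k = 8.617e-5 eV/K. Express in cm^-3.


Step 1: Compute kT = 8.617e-5 * 317 = 0.02731589 eV
Step 2: Exponent = -Eg/(2kT) = -0.78/(2*0.02731589) = -14.27740
Step 3: T^(3/2) = 317^1.5 = 5644.02
Step 4: ni = 5e15 * 5644.02 * exp(-14.27740) = 1.78e+13 cm^-3

1.78e+13


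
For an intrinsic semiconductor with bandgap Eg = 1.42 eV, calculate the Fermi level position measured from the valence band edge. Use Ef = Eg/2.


Step 1: For an intrinsic semiconductor, the Fermi level sits at midgap.
Step 2: Ef = Eg / 2 = 1.42 / 2 = 0.71 eV

0.71


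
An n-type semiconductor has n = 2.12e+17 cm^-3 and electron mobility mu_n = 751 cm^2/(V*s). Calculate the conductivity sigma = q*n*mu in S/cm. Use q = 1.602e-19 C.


Step 1: sigma = q * n * mu
Step 2: sigma = 1.602e-19 * 2.12e+17 * 751
Step 3: sigma = 2.551e+01 S/cm

2.551e+01


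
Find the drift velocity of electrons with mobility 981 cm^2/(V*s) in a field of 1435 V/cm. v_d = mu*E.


Step 1: v_d = mu * E
Step 2: v_d = 981 * 1435 = 1407735
Step 3: v_d = 1.41e+06 cm/s

1.41e+06


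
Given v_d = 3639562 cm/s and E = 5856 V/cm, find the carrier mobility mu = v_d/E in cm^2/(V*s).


Step 1: mu = v_d / E
Step 2: mu = 3639562 / 5856
Step 3: mu = 621.51 cm^2/(V*s)

621.51


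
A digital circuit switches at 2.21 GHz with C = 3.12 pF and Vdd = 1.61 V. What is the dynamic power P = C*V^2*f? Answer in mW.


Step 1: V^2 = 1.61^2 = 2.5921 V^2
Step 2: P = C*V^2*f = 3.12e-12 F * 2.5921 * 2.21e9 Hz
Step 3: P = 1.787304792e-02 W
Step 4: P = 17.873 mW

17.873


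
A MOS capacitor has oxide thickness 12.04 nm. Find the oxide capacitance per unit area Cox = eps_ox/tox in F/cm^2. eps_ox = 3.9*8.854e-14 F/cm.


Step 1: eps_ox = 3.9 * 8.854e-14 = 3.45306e-13 F/cm
Step 2: tox in cm = 12.04 nm * 1e-7 = 1.2040e-06 cm
Step 3: Cox = 3.45306e-13 / 1.2040e-06 = 2.87e-07 F/cm^2

2.87e-07
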